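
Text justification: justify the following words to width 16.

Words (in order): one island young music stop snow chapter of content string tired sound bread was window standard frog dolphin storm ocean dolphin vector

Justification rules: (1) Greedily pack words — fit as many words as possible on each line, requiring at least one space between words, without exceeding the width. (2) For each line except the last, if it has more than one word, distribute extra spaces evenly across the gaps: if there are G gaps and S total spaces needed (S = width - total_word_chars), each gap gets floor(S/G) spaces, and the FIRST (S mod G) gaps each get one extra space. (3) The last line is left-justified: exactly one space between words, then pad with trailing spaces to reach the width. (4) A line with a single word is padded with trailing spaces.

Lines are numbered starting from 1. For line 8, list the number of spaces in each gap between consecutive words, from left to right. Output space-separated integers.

Answer: 4

Derivation:
Line 1: ['one', 'island', 'young'] (min_width=16, slack=0)
Line 2: ['music', 'stop', 'snow'] (min_width=15, slack=1)
Line 3: ['chapter', 'of'] (min_width=10, slack=6)
Line 4: ['content', 'string'] (min_width=14, slack=2)
Line 5: ['tired', 'sound'] (min_width=11, slack=5)
Line 6: ['bread', 'was', 'window'] (min_width=16, slack=0)
Line 7: ['standard', 'frog'] (min_width=13, slack=3)
Line 8: ['dolphin', 'storm'] (min_width=13, slack=3)
Line 9: ['ocean', 'dolphin'] (min_width=13, slack=3)
Line 10: ['vector'] (min_width=6, slack=10)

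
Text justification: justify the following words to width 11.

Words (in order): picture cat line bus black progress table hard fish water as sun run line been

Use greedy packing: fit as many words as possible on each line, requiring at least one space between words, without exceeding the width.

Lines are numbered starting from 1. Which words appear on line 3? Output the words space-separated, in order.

Answer: black

Derivation:
Line 1: ['picture', 'cat'] (min_width=11, slack=0)
Line 2: ['line', 'bus'] (min_width=8, slack=3)
Line 3: ['black'] (min_width=5, slack=6)
Line 4: ['progress'] (min_width=8, slack=3)
Line 5: ['table', 'hard'] (min_width=10, slack=1)
Line 6: ['fish', 'water'] (min_width=10, slack=1)
Line 7: ['as', 'sun', 'run'] (min_width=10, slack=1)
Line 8: ['line', 'been'] (min_width=9, slack=2)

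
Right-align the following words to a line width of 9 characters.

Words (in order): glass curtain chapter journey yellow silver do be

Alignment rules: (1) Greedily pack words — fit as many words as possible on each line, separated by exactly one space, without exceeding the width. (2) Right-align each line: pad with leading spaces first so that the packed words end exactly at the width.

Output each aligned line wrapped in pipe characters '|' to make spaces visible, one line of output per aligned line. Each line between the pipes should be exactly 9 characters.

Answer: |    glass|
|  curtain|
|  chapter|
|  journey|
|   yellow|
|silver do|
|       be|

Derivation:
Line 1: ['glass'] (min_width=5, slack=4)
Line 2: ['curtain'] (min_width=7, slack=2)
Line 3: ['chapter'] (min_width=7, slack=2)
Line 4: ['journey'] (min_width=7, slack=2)
Line 5: ['yellow'] (min_width=6, slack=3)
Line 6: ['silver', 'do'] (min_width=9, slack=0)
Line 7: ['be'] (min_width=2, slack=7)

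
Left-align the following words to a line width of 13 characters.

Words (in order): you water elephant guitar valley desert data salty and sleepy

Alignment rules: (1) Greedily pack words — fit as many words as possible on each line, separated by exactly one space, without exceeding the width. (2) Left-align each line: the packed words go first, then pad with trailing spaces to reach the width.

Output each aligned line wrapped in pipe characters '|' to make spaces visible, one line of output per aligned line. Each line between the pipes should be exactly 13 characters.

Line 1: ['you', 'water'] (min_width=9, slack=4)
Line 2: ['elephant'] (min_width=8, slack=5)
Line 3: ['guitar', 'valley'] (min_width=13, slack=0)
Line 4: ['desert', 'data'] (min_width=11, slack=2)
Line 5: ['salty', 'and'] (min_width=9, slack=4)
Line 6: ['sleepy'] (min_width=6, slack=7)

Answer: |you water    |
|elephant     |
|guitar valley|
|desert data  |
|salty and    |
|sleepy       |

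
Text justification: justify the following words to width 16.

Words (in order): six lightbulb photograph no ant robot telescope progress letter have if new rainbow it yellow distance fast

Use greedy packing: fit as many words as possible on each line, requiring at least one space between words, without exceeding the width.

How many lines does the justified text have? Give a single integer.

Answer: 9

Derivation:
Line 1: ['six', 'lightbulb'] (min_width=13, slack=3)
Line 2: ['photograph', 'no'] (min_width=13, slack=3)
Line 3: ['ant', 'robot'] (min_width=9, slack=7)
Line 4: ['telescope'] (min_width=9, slack=7)
Line 5: ['progress', 'letter'] (min_width=15, slack=1)
Line 6: ['have', 'if', 'new'] (min_width=11, slack=5)
Line 7: ['rainbow', 'it'] (min_width=10, slack=6)
Line 8: ['yellow', 'distance'] (min_width=15, slack=1)
Line 9: ['fast'] (min_width=4, slack=12)
Total lines: 9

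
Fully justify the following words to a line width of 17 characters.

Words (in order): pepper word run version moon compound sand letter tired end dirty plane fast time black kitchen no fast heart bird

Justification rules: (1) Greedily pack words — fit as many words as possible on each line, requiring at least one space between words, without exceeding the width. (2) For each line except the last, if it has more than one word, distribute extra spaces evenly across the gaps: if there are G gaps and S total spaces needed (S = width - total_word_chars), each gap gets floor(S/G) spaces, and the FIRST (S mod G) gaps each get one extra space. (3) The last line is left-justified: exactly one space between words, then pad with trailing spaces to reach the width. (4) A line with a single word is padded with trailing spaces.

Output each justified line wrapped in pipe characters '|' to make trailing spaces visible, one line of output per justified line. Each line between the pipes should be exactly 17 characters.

Answer: |pepper  word  run|
|version      moon|
|compound     sand|
|letter  tired end|
|dirty  plane fast|
|time        black|
|kitchen  no  fast|
|heart bird       |

Derivation:
Line 1: ['pepper', 'word', 'run'] (min_width=15, slack=2)
Line 2: ['version', 'moon'] (min_width=12, slack=5)
Line 3: ['compound', 'sand'] (min_width=13, slack=4)
Line 4: ['letter', 'tired', 'end'] (min_width=16, slack=1)
Line 5: ['dirty', 'plane', 'fast'] (min_width=16, slack=1)
Line 6: ['time', 'black'] (min_width=10, slack=7)
Line 7: ['kitchen', 'no', 'fast'] (min_width=15, slack=2)
Line 8: ['heart', 'bird'] (min_width=10, slack=7)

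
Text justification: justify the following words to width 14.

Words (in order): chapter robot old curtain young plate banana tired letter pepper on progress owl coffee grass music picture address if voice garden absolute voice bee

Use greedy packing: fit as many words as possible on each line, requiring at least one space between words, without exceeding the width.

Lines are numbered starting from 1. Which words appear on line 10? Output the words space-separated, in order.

Answer: address if

Derivation:
Line 1: ['chapter', 'robot'] (min_width=13, slack=1)
Line 2: ['old', 'curtain'] (min_width=11, slack=3)
Line 3: ['young', 'plate'] (min_width=11, slack=3)
Line 4: ['banana', 'tired'] (min_width=12, slack=2)
Line 5: ['letter', 'pepper'] (min_width=13, slack=1)
Line 6: ['on', 'progress'] (min_width=11, slack=3)
Line 7: ['owl', 'coffee'] (min_width=10, slack=4)
Line 8: ['grass', 'music'] (min_width=11, slack=3)
Line 9: ['picture'] (min_width=7, slack=7)
Line 10: ['address', 'if'] (min_width=10, slack=4)
Line 11: ['voice', 'garden'] (min_width=12, slack=2)
Line 12: ['absolute', 'voice'] (min_width=14, slack=0)
Line 13: ['bee'] (min_width=3, slack=11)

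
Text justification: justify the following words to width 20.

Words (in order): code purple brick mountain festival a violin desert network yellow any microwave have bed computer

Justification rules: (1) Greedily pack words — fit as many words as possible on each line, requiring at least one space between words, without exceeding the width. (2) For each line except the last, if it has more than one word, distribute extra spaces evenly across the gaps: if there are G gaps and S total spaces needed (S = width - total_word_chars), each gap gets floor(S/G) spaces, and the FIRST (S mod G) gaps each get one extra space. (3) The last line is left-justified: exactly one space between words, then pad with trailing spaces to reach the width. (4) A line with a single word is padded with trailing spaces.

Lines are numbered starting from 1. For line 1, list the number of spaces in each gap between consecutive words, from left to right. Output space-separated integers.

Line 1: ['code', 'purple', 'brick'] (min_width=17, slack=3)
Line 2: ['mountain', 'festival', 'a'] (min_width=19, slack=1)
Line 3: ['violin', 'desert'] (min_width=13, slack=7)
Line 4: ['network', 'yellow', 'any'] (min_width=18, slack=2)
Line 5: ['microwave', 'have', 'bed'] (min_width=18, slack=2)
Line 6: ['computer'] (min_width=8, slack=12)

Answer: 3 2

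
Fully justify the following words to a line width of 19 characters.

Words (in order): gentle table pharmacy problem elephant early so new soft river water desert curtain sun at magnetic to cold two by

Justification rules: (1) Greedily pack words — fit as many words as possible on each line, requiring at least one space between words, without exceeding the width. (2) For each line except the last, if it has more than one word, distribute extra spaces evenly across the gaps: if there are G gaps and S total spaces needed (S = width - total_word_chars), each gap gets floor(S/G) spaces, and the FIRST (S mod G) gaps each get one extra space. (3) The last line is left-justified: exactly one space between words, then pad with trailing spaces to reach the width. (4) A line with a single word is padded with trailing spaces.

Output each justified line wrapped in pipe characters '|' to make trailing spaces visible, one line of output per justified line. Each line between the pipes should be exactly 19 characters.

Answer: |gentle        table|
|pharmacy    problem|
|elephant  early  so|
|new    soft   river|
|water        desert|
|curtain    sun   at|
|magnetic   to  cold|
|two by             |

Derivation:
Line 1: ['gentle', 'table'] (min_width=12, slack=7)
Line 2: ['pharmacy', 'problem'] (min_width=16, slack=3)
Line 3: ['elephant', 'early', 'so'] (min_width=17, slack=2)
Line 4: ['new', 'soft', 'river'] (min_width=14, slack=5)
Line 5: ['water', 'desert'] (min_width=12, slack=7)
Line 6: ['curtain', 'sun', 'at'] (min_width=14, slack=5)
Line 7: ['magnetic', 'to', 'cold'] (min_width=16, slack=3)
Line 8: ['two', 'by'] (min_width=6, slack=13)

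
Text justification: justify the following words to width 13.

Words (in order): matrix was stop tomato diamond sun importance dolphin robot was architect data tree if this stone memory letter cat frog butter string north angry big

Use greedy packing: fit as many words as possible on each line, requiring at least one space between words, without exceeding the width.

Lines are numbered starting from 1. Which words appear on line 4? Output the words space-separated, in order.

Answer: importance

Derivation:
Line 1: ['matrix', 'was'] (min_width=10, slack=3)
Line 2: ['stop', 'tomato'] (min_width=11, slack=2)
Line 3: ['diamond', 'sun'] (min_width=11, slack=2)
Line 4: ['importance'] (min_width=10, slack=3)
Line 5: ['dolphin', 'robot'] (min_width=13, slack=0)
Line 6: ['was', 'architect'] (min_width=13, slack=0)
Line 7: ['data', 'tree', 'if'] (min_width=12, slack=1)
Line 8: ['this', 'stone'] (min_width=10, slack=3)
Line 9: ['memory', 'letter'] (min_width=13, slack=0)
Line 10: ['cat', 'frog'] (min_width=8, slack=5)
Line 11: ['butter', 'string'] (min_width=13, slack=0)
Line 12: ['north', 'angry'] (min_width=11, slack=2)
Line 13: ['big'] (min_width=3, slack=10)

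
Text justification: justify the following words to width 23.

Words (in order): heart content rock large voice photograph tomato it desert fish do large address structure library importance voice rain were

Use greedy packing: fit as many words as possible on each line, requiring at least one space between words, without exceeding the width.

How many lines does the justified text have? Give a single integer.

Line 1: ['heart', 'content', 'rock'] (min_width=18, slack=5)
Line 2: ['large', 'voice', 'photograph'] (min_width=22, slack=1)
Line 3: ['tomato', 'it', 'desert', 'fish'] (min_width=21, slack=2)
Line 4: ['do', 'large', 'address'] (min_width=16, slack=7)
Line 5: ['structure', 'library'] (min_width=17, slack=6)
Line 6: ['importance', 'voice', 'rain'] (min_width=21, slack=2)
Line 7: ['were'] (min_width=4, slack=19)
Total lines: 7

Answer: 7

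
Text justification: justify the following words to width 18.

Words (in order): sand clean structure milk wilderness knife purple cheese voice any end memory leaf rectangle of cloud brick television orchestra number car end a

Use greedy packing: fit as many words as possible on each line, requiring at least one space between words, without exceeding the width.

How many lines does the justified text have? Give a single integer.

Answer: 10

Derivation:
Line 1: ['sand', 'clean'] (min_width=10, slack=8)
Line 2: ['structure', 'milk'] (min_width=14, slack=4)
Line 3: ['wilderness', 'knife'] (min_width=16, slack=2)
Line 4: ['purple', 'cheese'] (min_width=13, slack=5)
Line 5: ['voice', 'any', 'end'] (min_width=13, slack=5)
Line 6: ['memory', 'leaf'] (min_width=11, slack=7)
Line 7: ['rectangle', 'of', 'cloud'] (min_width=18, slack=0)
Line 8: ['brick', 'television'] (min_width=16, slack=2)
Line 9: ['orchestra', 'number'] (min_width=16, slack=2)
Line 10: ['car', 'end', 'a'] (min_width=9, slack=9)
Total lines: 10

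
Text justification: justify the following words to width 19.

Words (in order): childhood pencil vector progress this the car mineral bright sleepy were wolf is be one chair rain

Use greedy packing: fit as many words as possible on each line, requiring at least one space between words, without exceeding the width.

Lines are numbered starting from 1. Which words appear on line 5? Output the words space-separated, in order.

Line 1: ['childhood', 'pencil'] (min_width=16, slack=3)
Line 2: ['vector', 'progress'] (min_width=15, slack=4)
Line 3: ['this', 'the', 'car'] (min_width=12, slack=7)
Line 4: ['mineral', 'bright'] (min_width=14, slack=5)
Line 5: ['sleepy', 'were', 'wolf', 'is'] (min_width=19, slack=0)
Line 6: ['be', 'one', 'chair', 'rain'] (min_width=17, slack=2)

Answer: sleepy were wolf is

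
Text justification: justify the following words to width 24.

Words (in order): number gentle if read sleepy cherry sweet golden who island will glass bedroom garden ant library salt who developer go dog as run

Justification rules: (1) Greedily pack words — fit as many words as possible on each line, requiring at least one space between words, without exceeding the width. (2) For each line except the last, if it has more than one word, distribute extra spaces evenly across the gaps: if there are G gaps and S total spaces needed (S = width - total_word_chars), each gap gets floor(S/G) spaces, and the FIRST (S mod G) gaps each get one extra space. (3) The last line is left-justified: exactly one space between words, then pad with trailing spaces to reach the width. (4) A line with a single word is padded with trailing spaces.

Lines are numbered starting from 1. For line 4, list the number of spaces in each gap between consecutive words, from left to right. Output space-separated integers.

Answer: 1 1 1

Derivation:
Line 1: ['number', 'gentle', 'if', 'read'] (min_width=21, slack=3)
Line 2: ['sleepy', 'cherry', 'sweet'] (min_width=19, slack=5)
Line 3: ['golden', 'who', 'island', 'will'] (min_width=22, slack=2)
Line 4: ['glass', 'bedroom', 'garden', 'ant'] (min_width=24, slack=0)
Line 5: ['library', 'salt', 'who'] (min_width=16, slack=8)
Line 6: ['developer', 'go', 'dog', 'as', 'run'] (min_width=23, slack=1)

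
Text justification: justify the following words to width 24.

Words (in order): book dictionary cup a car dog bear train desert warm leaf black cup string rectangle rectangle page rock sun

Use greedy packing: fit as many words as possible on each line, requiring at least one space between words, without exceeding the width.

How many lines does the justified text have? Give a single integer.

Line 1: ['book', 'dictionary', 'cup', 'a'] (min_width=21, slack=3)
Line 2: ['car', 'dog', 'bear', 'train'] (min_width=18, slack=6)
Line 3: ['desert', 'warm', 'leaf', 'black'] (min_width=22, slack=2)
Line 4: ['cup', 'string', 'rectangle'] (min_width=20, slack=4)
Line 5: ['rectangle', 'page', 'rock', 'sun'] (min_width=23, slack=1)
Total lines: 5

Answer: 5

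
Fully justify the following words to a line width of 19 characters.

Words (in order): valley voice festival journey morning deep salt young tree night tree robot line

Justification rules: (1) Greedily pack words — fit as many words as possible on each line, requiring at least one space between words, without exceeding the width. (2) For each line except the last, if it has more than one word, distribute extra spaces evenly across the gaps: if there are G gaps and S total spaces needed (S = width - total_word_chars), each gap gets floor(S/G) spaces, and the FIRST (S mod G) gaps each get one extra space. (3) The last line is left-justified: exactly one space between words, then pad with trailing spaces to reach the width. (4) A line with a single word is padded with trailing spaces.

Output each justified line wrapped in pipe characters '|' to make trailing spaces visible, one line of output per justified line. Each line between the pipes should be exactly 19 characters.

Answer: |valley        voice|
|festival    journey|
|morning  deep  salt|
|young   tree  night|
|tree robot line    |

Derivation:
Line 1: ['valley', 'voice'] (min_width=12, slack=7)
Line 2: ['festival', 'journey'] (min_width=16, slack=3)
Line 3: ['morning', 'deep', 'salt'] (min_width=17, slack=2)
Line 4: ['young', 'tree', 'night'] (min_width=16, slack=3)
Line 5: ['tree', 'robot', 'line'] (min_width=15, slack=4)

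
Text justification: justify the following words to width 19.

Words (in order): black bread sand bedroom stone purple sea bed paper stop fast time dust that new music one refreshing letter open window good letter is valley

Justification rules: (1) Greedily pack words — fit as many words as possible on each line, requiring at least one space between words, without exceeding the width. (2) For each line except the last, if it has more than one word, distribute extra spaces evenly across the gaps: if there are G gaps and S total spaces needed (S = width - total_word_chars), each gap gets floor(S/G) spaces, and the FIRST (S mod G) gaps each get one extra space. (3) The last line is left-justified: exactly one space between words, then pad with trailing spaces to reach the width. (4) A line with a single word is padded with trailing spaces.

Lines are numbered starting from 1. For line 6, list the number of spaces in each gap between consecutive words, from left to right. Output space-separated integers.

Line 1: ['black', 'bread', 'sand'] (min_width=16, slack=3)
Line 2: ['bedroom', 'stone'] (min_width=13, slack=6)
Line 3: ['purple', 'sea', 'bed'] (min_width=14, slack=5)
Line 4: ['paper', 'stop', 'fast'] (min_width=15, slack=4)
Line 5: ['time', 'dust', 'that', 'new'] (min_width=18, slack=1)
Line 6: ['music', 'one'] (min_width=9, slack=10)
Line 7: ['refreshing', 'letter'] (min_width=17, slack=2)
Line 8: ['open', 'window', 'good'] (min_width=16, slack=3)
Line 9: ['letter', 'is', 'valley'] (min_width=16, slack=3)

Answer: 11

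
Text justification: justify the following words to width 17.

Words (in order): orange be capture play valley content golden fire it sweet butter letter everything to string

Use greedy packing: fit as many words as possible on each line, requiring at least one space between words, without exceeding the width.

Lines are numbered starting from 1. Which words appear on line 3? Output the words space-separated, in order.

Answer: content golden

Derivation:
Line 1: ['orange', 'be', 'capture'] (min_width=17, slack=0)
Line 2: ['play', 'valley'] (min_width=11, slack=6)
Line 3: ['content', 'golden'] (min_width=14, slack=3)
Line 4: ['fire', 'it', 'sweet'] (min_width=13, slack=4)
Line 5: ['butter', 'letter'] (min_width=13, slack=4)
Line 6: ['everything', 'to'] (min_width=13, slack=4)
Line 7: ['string'] (min_width=6, slack=11)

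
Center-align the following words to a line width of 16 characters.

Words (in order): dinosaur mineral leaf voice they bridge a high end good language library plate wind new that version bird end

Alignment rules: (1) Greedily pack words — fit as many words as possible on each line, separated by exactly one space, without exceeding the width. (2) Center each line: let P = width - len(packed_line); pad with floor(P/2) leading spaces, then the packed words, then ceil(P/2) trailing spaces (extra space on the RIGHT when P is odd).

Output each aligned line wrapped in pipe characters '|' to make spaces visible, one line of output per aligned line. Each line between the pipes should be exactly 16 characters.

Answer: |dinosaur mineral|
|leaf voice they |
| bridge a high  |
|    end good    |
|language library|
| plate wind new |
|  that version  |
|    bird end    |

Derivation:
Line 1: ['dinosaur', 'mineral'] (min_width=16, slack=0)
Line 2: ['leaf', 'voice', 'they'] (min_width=15, slack=1)
Line 3: ['bridge', 'a', 'high'] (min_width=13, slack=3)
Line 4: ['end', 'good'] (min_width=8, slack=8)
Line 5: ['language', 'library'] (min_width=16, slack=0)
Line 6: ['plate', 'wind', 'new'] (min_width=14, slack=2)
Line 7: ['that', 'version'] (min_width=12, slack=4)
Line 8: ['bird', 'end'] (min_width=8, slack=8)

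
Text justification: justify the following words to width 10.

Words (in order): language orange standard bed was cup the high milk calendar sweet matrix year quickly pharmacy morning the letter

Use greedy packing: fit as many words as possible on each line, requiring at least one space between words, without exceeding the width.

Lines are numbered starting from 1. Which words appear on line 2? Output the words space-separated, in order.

Answer: orange

Derivation:
Line 1: ['language'] (min_width=8, slack=2)
Line 2: ['orange'] (min_width=6, slack=4)
Line 3: ['standard'] (min_width=8, slack=2)
Line 4: ['bed', 'was'] (min_width=7, slack=3)
Line 5: ['cup', 'the'] (min_width=7, slack=3)
Line 6: ['high', 'milk'] (min_width=9, slack=1)
Line 7: ['calendar'] (min_width=8, slack=2)
Line 8: ['sweet'] (min_width=5, slack=5)
Line 9: ['matrix'] (min_width=6, slack=4)
Line 10: ['year'] (min_width=4, slack=6)
Line 11: ['quickly'] (min_width=7, slack=3)
Line 12: ['pharmacy'] (min_width=8, slack=2)
Line 13: ['morning'] (min_width=7, slack=3)
Line 14: ['the', 'letter'] (min_width=10, slack=0)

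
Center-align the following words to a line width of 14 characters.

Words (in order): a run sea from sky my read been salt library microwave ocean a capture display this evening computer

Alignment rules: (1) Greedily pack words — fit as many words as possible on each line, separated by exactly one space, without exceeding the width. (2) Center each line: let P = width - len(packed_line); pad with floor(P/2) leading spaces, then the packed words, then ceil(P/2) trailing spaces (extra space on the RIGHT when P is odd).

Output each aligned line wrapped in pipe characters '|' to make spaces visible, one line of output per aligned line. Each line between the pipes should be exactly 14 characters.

Answer: |a run sea from|
| sky my read  |
|  been salt   |
|   library    |
|  microwave   |
|   ocean a    |
|   capture    |
| display this |
|   evening    |
|   computer   |

Derivation:
Line 1: ['a', 'run', 'sea', 'from'] (min_width=14, slack=0)
Line 2: ['sky', 'my', 'read'] (min_width=11, slack=3)
Line 3: ['been', 'salt'] (min_width=9, slack=5)
Line 4: ['library'] (min_width=7, slack=7)
Line 5: ['microwave'] (min_width=9, slack=5)
Line 6: ['ocean', 'a'] (min_width=7, slack=7)
Line 7: ['capture'] (min_width=7, slack=7)
Line 8: ['display', 'this'] (min_width=12, slack=2)
Line 9: ['evening'] (min_width=7, slack=7)
Line 10: ['computer'] (min_width=8, slack=6)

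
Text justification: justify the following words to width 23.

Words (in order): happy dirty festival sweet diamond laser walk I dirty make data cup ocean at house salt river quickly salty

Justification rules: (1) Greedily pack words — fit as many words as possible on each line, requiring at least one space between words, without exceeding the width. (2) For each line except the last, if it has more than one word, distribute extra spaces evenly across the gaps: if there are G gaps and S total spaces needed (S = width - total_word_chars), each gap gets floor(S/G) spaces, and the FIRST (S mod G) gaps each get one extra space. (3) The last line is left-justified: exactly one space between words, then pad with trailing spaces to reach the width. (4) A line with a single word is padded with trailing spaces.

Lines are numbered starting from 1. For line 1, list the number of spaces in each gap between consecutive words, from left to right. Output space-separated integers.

Answer: 3 2

Derivation:
Line 1: ['happy', 'dirty', 'festival'] (min_width=20, slack=3)
Line 2: ['sweet', 'diamond', 'laser'] (min_width=19, slack=4)
Line 3: ['walk', 'I', 'dirty', 'make', 'data'] (min_width=22, slack=1)
Line 4: ['cup', 'ocean', 'at', 'house', 'salt'] (min_width=23, slack=0)
Line 5: ['river', 'quickly', 'salty'] (min_width=19, slack=4)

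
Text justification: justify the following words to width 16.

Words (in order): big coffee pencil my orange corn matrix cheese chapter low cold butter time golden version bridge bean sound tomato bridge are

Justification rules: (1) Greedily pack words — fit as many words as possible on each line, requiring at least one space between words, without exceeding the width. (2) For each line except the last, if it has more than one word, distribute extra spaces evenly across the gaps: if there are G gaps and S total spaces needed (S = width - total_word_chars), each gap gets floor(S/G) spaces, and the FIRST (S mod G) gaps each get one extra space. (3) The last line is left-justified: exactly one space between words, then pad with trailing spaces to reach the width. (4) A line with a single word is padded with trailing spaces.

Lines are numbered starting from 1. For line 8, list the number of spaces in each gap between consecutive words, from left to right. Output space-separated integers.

Answer: 7

Derivation:
Line 1: ['big', 'coffee'] (min_width=10, slack=6)
Line 2: ['pencil', 'my', 'orange'] (min_width=16, slack=0)
Line 3: ['corn', 'matrix'] (min_width=11, slack=5)
Line 4: ['cheese', 'chapter'] (min_width=14, slack=2)
Line 5: ['low', 'cold', 'butter'] (min_width=15, slack=1)
Line 6: ['time', 'golden'] (min_width=11, slack=5)
Line 7: ['version', 'bridge'] (min_width=14, slack=2)
Line 8: ['bean', 'sound'] (min_width=10, slack=6)
Line 9: ['tomato', 'bridge'] (min_width=13, slack=3)
Line 10: ['are'] (min_width=3, slack=13)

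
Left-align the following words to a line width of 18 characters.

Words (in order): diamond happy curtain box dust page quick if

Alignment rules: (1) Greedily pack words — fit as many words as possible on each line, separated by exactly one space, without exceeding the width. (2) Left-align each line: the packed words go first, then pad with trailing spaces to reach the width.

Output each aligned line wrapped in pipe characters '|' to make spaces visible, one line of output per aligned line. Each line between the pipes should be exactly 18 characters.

Answer: |diamond happy     |
|curtain box dust  |
|page quick if     |

Derivation:
Line 1: ['diamond', 'happy'] (min_width=13, slack=5)
Line 2: ['curtain', 'box', 'dust'] (min_width=16, slack=2)
Line 3: ['page', 'quick', 'if'] (min_width=13, slack=5)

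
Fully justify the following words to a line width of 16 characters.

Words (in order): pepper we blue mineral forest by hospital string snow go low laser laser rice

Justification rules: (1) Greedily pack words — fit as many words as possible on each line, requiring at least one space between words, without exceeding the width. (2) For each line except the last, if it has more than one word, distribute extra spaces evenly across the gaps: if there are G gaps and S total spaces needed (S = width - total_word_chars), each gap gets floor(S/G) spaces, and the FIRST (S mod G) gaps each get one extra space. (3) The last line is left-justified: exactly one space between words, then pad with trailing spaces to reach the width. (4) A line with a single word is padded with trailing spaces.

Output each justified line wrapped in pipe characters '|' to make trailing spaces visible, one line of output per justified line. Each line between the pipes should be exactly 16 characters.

Line 1: ['pepper', 'we', 'blue'] (min_width=14, slack=2)
Line 2: ['mineral', 'forest'] (min_width=14, slack=2)
Line 3: ['by', 'hospital'] (min_width=11, slack=5)
Line 4: ['string', 'snow', 'go'] (min_width=14, slack=2)
Line 5: ['low', 'laser', 'laser'] (min_width=15, slack=1)
Line 6: ['rice'] (min_width=4, slack=12)

Answer: |pepper  we  blue|
|mineral   forest|
|by      hospital|
|string  snow  go|
|low  laser laser|
|rice            |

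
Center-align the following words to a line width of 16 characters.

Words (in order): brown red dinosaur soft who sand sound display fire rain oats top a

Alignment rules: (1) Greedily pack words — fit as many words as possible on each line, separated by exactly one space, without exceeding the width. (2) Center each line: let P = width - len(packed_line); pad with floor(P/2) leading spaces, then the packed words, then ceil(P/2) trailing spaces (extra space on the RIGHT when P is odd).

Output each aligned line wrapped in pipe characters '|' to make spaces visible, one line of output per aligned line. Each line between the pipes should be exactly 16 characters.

Answer: |   brown red    |
| dinosaur soft  |
| who sand sound |
|  display fire  |
|rain oats top a |

Derivation:
Line 1: ['brown', 'red'] (min_width=9, slack=7)
Line 2: ['dinosaur', 'soft'] (min_width=13, slack=3)
Line 3: ['who', 'sand', 'sound'] (min_width=14, slack=2)
Line 4: ['display', 'fire'] (min_width=12, slack=4)
Line 5: ['rain', 'oats', 'top', 'a'] (min_width=15, slack=1)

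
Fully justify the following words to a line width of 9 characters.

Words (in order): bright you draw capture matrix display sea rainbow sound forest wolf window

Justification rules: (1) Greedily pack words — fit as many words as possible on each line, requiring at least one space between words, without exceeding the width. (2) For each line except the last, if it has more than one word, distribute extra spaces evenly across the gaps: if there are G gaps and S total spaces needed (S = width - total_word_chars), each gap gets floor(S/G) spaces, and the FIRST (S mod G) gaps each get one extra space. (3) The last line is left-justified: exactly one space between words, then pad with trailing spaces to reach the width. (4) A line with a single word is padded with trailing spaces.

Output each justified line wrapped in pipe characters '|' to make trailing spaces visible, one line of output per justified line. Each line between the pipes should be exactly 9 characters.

Line 1: ['bright'] (min_width=6, slack=3)
Line 2: ['you', 'draw'] (min_width=8, slack=1)
Line 3: ['capture'] (min_width=7, slack=2)
Line 4: ['matrix'] (min_width=6, slack=3)
Line 5: ['display'] (min_width=7, slack=2)
Line 6: ['sea'] (min_width=3, slack=6)
Line 7: ['rainbow'] (min_width=7, slack=2)
Line 8: ['sound'] (min_width=5, slack=4)
Line 9: ['forest'] (min_width=6, slack=3)
Line 10: ['wolf'] (min_width=4, slack=5)
Line 11: ['window'] (min_width=6, slack=3)

Answer: |bright   |
|you  draw|
|capture  |
|matrix   |
|display  |
|sea      |
|rainbow  |
|sound    |
|forest   |
|wolf     |
|window   |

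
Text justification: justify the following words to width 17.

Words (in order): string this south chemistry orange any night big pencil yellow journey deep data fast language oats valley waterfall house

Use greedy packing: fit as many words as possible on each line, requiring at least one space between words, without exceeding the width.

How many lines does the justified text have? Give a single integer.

Answer: 8

Derivation:
Line 1: ['string', 'this', 'south'] (min_width=17, slack=0)
Line 2: ['chemistry', 'orange'] (min_width=16, slack=1)
Line 3: ['any', 'night', 'big'] (min_width=13, slack=4)
Line 4: ['pencil', 'yellow'] (min_width=13, slack=4)
Line 5: ['journey', 'deep', 'data'] (min_width=17, slack=0)
Line 6: ['fast', 'language'] (min_width=13, slack=4)
Line 7: ['oats', 'valley'] (min_width=11, slack=6)
Line 8: ['waterfall', 'house'] (min_width=15, slack=2)
Total lines: 8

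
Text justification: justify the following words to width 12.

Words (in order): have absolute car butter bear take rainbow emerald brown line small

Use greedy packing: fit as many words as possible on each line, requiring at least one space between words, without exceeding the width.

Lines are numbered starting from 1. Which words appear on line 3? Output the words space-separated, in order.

Line 1: ['have'] (min_width=4, slack=8)
Line 2: ['absolute', 'car'] (min_width=12, slack=0)
Line 3: ['butter', 'bear'] (min_width=11, slack=1)
Line 4: ['take', 'rainbow'] (min_width=12, slack=0)
Line 5: ['emerald'] (min_width=7, slack=5)
Line 6: ['brown', 'line'] (min_width=10, slack=2)
Line 7: ['small'] (min_width=5, slack=7)

Answer: butter bear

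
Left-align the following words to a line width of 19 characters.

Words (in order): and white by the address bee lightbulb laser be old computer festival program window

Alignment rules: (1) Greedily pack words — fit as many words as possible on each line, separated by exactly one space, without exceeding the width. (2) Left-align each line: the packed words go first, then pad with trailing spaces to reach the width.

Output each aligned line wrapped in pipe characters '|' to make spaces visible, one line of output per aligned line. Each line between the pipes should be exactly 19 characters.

Answer: |and white by the   |
|address bee        |
|lightbulb laser be |
|old computer       |
|festival program   |
|window             |

Derivation:
Line 1: ['and', 'white', 'by', 'the'] (min_width=16, slack=3)
Line 2: ['address', 'bee'] (min_width=11, slack=8)
Line 3: ['lightbulb', 'laser', 'be'] (min_width=18, slack=1)
Line 4: ['old', 'computer'] (min_width=12, slack=7)
Line 5: ['festival', 'program'] (min_width=16, slack=3)
Line 6: ['window'] (min_width=6, slack=13)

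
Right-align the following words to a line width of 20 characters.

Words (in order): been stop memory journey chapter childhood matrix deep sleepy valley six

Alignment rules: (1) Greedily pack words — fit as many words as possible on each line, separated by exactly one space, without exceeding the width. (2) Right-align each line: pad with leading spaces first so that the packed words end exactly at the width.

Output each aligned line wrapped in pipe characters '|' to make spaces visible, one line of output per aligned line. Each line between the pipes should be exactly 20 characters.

Answer: |    been stop memory|
|     journey chapter|
|    childhood matrix|
|  deep sleepy valley|
|                 six|

Derivation:
Line 1: ['been', 'stop', 'memory'] (min_width=16, slack=4)
Line 2: ['journey', 'chapter'] (min_width=15, slack=5)
Line 3: ['childhood', 'matrix'] (min_width=16, slack=4)
Line 4: ['deep', 'sleepy', 'valley'] (min_width=18, slack=2)
Line 5: ['six'] (min_width=3, slack=17)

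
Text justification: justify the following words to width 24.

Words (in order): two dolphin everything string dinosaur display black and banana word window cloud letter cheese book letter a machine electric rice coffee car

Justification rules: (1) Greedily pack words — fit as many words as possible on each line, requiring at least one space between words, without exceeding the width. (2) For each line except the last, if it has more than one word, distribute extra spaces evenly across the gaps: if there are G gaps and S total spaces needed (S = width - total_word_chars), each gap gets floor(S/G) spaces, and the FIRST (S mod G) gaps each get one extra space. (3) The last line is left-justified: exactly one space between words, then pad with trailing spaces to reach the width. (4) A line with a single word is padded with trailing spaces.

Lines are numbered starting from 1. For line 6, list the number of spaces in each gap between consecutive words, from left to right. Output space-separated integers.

Line 1: ['two', 'dolphin', 'everything'] (min_width=22, slack=2)
Line 2: ['string', 'dinosaur', 'display'] (min_width=23, slack=1)
Line 3: ['black', 'and', 'banana', 'word'] (min_width=21, slack=3)
Line 4: ['window', 'cloud', 'letter'] (min_width=19, slack=5)
Line 5: ['cheese', 'book', 'letter', 'a'] (min_width=20, slack=4)
Line 6: ['machine', 'electric', 'rice'] (min_width=21, slack=3)
Line 7: ['coffee', 'car'] (min_width=10, slack=14)

Answer: 3 2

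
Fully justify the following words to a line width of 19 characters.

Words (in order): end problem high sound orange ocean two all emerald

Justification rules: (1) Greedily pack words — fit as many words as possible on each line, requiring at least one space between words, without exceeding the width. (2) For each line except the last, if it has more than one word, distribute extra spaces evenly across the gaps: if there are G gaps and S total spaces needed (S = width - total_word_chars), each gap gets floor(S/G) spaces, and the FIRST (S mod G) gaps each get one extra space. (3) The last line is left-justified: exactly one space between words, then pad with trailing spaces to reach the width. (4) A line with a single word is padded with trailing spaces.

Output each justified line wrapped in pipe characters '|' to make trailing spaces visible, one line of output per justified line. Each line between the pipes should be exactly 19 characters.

Answer: |end   problem  high|
|sound  orange ocean|
|two all emerald    |

Derivation:
Line 1: ['end', 'problem', 'high'] (min_width=16, slack=3)
Line 2: ['sound', 'orange', 'ocean'] (min_width=18, slack=1)
Line 3: ['two', 'all', 'emerald'] (min_width=15, slack=4)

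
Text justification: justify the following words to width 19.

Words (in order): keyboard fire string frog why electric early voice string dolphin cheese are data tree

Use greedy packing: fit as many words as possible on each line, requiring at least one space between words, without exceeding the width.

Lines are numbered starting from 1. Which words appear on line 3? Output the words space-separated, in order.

Answer: electric early

Derivation:
Line 1: ['keyboard', 'fire'] (min_width=13, slack=6)
Line 2: ['string', 'frog', 'why'] (min_width=15, slack=4)
Line 3: ['electric', 'early'] (min_width=14, slack=5)
Line 4: ['voice', 'string'] (min_width=12, slack=7)
Line 5: ['dolphin', 'cheese', 'are'] (min_width=18, slack=1)
Line 6: ['data', 'tree'] (min_width=9, slack=10)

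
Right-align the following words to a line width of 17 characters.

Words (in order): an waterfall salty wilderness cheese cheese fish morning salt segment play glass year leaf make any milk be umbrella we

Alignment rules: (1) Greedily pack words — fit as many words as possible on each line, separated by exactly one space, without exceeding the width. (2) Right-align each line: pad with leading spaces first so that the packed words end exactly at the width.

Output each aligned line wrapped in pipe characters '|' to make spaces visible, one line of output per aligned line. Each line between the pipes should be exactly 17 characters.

Answer: |     an waterfall|
| salty wilderness|
|    cheese cheese|
|fish morning salt|
|     segment play|
|  glass year leaf|
| make any milk be|
|      umbrella we|

Derivation:
Line 1: ['an', 'waterfall'] (min_width=12, slack=5)
Line 2: ['salty', 'wilderness'] (min_width=16, slack=1)
Line 3: ['cheese', 'cheese'] (min_width=13, slack=4)
Line 4: ['fish', 'morning', 'salt'] (min_width=17, slack=0)
Line 5: ['segment', 'play'] (min_width=12, slack=5)
Line 6: ['glass', 'year', 'leaf'] (min_width=15, slack=2)
Line 7: ['make', 'any', 'milk', 'be'] (min_width=16, slack=1)
Line 8: ['umbrella', 'we'] (min_width=11, slack=6)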